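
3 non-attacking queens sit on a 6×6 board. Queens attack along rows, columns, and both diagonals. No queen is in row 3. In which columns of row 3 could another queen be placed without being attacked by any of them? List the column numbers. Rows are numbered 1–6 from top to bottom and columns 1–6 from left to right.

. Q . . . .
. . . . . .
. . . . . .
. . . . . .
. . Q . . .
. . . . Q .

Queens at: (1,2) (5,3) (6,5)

columns 6

(1,2) attacks row 3 at column 2 and diagonals 4.
(5,3) attacks row 3 at column 3 and diagonals 1, 5.
(6,5) attacks row 3 at column 5 and diagonals 2.
Attacked columns: {1, 2, 3, 4, 5}. Safe: {6}.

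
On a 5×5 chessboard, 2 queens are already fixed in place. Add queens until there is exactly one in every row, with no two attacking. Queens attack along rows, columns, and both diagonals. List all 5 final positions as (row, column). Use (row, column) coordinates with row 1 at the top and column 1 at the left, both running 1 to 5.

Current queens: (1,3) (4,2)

(1,3) (2,1) (3,4) (4,2) (5,5)

Row 2: attacked by (1,3)→{2,3,4}; (4,2)→{2,4}. Safe: 1, 5. Place at column 1.
Row 3: attacked by (1,3)→{1,3,5}; (2,1)→{1,2}; (4,2)→{1,2,3}. Safe: 4. Place at column 4.
Row 5: attacked by (1,3)→{3}; (2,1)→{1,4}; (3,4)→{2,4}; (4,2)→{1,2,3}. Safe: 5. Place at column 5.
Columns [3, 1, 4, 2, 5], r−c [-2, 1, -1, 2, 0], r+c [4, 3, 7, 6, 10] are all distinct, so no two queens attack.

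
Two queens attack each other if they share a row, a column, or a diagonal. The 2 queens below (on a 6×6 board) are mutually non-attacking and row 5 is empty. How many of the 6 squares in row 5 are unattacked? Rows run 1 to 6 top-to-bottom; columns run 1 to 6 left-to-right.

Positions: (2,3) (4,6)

(2,3) attacks row 5 at column 3 and diagonals 6.
(4,6) attacks row 5 at column 6 and diagonals 5.
Attacked columns: {3, 5, 6}. Safe: {1, 2, 4}.

3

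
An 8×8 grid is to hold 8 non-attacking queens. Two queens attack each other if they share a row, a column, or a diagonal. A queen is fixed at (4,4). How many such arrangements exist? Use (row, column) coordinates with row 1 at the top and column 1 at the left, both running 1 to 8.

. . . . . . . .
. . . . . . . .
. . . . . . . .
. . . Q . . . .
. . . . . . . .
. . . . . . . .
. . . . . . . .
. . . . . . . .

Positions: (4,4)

Branch on row 1: col 2 → 1; col 3 → 1; col 5 → 4; col 6 → 2; col 8 → 0.
Sum: 1 + 1 + 4 + 2 + 0 = 8.

8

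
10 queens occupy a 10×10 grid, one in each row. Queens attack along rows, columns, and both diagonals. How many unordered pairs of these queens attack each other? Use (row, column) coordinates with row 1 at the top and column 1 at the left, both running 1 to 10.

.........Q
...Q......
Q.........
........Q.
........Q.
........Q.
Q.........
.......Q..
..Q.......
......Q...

Same column: (3,1)–(7,1) (column 1); (4,9)–(5,9) (column 9); (4,9)–(6,9) (column 9); (5,9)–(6,9) (column 9).
Same diagonal: (7,1)–(9,3) (|7−9| = |1−3| = 2).
Total attacking pairs: 5.

5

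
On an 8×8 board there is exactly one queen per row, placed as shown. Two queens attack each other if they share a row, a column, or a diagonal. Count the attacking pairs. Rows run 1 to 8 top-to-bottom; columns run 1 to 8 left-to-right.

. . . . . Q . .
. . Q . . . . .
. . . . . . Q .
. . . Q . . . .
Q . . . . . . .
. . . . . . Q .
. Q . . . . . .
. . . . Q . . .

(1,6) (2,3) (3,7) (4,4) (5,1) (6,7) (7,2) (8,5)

Same column: (3,7)–(6,7) (column 7).
Same diagonal: (2,3)–(6,7) (|2−6| = |3−7| = 4); (6,7)–(8,5) (|6−8| = |7−5| = 2).
Total attacking pairs: 3.

3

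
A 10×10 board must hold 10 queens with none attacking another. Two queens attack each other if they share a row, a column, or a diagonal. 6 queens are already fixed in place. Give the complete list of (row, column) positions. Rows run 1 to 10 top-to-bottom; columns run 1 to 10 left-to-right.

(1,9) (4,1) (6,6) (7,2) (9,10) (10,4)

(1,9) (2,5) (3,8) (4,1) (5,3) (6,6) (7,2) (8,7) (9,10) (10,4)

Row 2: attacked by (1,9)→{8,9,10}; (4,1)→{1,3}; (6,6)→{2,6,10}; (7,2)→{2,7}; (9,10)→{3,10}; (10,4)→{4}. Safe: 5. Place at column 5.
Row 3: attacked by (1,9)→{7,9}; (2,5)→{4,5,6}; (4,1)→{1,2}; (6,6)→{3,6,9}; (7,2)→{2,6}; (9,10)→{4,10}; (10,4)→{4}. Safe: 8. Place at column 8.
Row 5: attacked by (1,9)→{5,9}; (2,5)→{2,5,8}; (3,8)→{6,8,10}; (4,1)→{1,2}; (6,6)→{5,6,7}; (7,2)→{2,4}; (9,10)→{6,10}; (10,4)→{4,9}. Safe: 3. Place at column 3.
Row 8: attacked by (1,9)→{2,9}; (2,5)→{5}; (3,8)→{3,8}; (4,1)→{1,5}; (5,3)→{3,6}; (6,6)→{4,6,8}; (7,2)→{1,2,3}; (9,10)→{9,10}; (10,4)→{2,4,6}. Safe: 7. Place at column 7.
Columns [9, 5, 8, 1, 3, 6, 2, 7, 10, 4], r−c [-8, -3, -5, 3, 2, 0, 5, 1, -1, 6], r+c [10, 7, 11, 5, 8, 12, 9, 15, 19, 14] are all distinct, so no two queens attack.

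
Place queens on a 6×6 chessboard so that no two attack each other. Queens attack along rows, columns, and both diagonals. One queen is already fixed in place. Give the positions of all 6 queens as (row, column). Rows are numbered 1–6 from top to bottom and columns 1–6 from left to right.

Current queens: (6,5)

Row 1: attacked by (6,5)→{5}. Safe: 1, 2, 3, 4, 6. Place at column 2.
Row 2: attacked by (1,2)→{1,2,3}; (6,5)→{1,5}. Safe: 4, 6. Place at column 4.
Row 3: attacked by (1,2)→{2,4}; (2,4)→{3,4,5}; (6,5)→{2,5}. Safe: 1, 6. Place at column 6.
Row 4: attacked by (1,2)→{2,5}; (2,4)→{2,4,6}; (3,6)→{5,6}; (6,5)→{3,5}. Safe: 1. Place at column 1.
Row 5: attacked by (1,2)→{2,6}; (2,4)→{1,4}; (3,6)→{4,6}; (4,1)→{1,2}; (6,5)→{4,5,6}. Safe: 3. Place at column 3.
Columns [2, 4, 6, 1, 3, 5], r−c [-1, -2, -3, 3, 2, 1], r+c [3, 6, 9, 5, 8, 11] are all distinct, so no two queens attack.

(1,2) (2,4) (3,6) (4,1) (5,3) (6,5)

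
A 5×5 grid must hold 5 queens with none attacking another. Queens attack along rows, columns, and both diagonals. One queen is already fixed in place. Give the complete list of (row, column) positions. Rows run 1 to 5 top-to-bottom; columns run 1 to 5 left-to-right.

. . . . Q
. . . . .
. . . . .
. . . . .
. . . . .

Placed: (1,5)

Row 2: attacked by (1,5)→{4,5}. Safe: 1, 2, 3. Place at column 3.
Row 3: attacked by (1,5)→{3,5}; (2,3)→{2,3,4}. Safe: 1. Place at column 1.
Row 4: attacked by (1,5)→{2,5}; (2,3)→{1,3,5}; (3,1)→{1,2}. Safe: 4. Place at column 4.
Row 5: attacked by (1,5)→{1,5}; (2,3)→{3}; (3,1)→{1,3}; (4,4)→{3,4,5}. Safe: 2. Place at column 2.
Columns [5, 3, 1, 4, 2], r−c [-4, -1, 2, 0, 3], r+c [6, 5, 4, 8, 7] are all distinct, so no two queens attack.

(1,5) (2,3) (3,1) (4,4) (5,2)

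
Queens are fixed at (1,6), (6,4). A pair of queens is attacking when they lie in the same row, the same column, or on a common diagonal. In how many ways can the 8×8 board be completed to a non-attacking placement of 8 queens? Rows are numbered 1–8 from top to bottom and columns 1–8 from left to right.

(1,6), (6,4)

Branch on row 2: col 1 → 0; col 2 → 0; col 3 → 2.
Sum: 0 + 0 + 2 = 2.

2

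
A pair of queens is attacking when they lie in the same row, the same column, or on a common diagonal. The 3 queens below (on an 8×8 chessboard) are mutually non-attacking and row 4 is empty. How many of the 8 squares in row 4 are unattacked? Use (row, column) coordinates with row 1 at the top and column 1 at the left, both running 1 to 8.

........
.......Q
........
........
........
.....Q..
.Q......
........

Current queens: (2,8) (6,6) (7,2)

3

(2,8) attacks row 4 at column 8 and diagonals 6.
(6,6) attacks row 4 at column 6 and diagonals 4, 8.
(7,2) attacks row 4 at column 2 and diagonals 5.
Attacked columns: {2, 4, 5, 6, 8}. Safe: {1, 3, 7}.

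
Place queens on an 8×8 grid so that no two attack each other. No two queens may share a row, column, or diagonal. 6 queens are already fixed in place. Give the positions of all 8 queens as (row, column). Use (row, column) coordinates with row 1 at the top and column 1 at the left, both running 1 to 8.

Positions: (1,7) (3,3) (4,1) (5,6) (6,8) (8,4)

(1,7) (2,5) (3,3) (4,1) (5,6) (6,8) (7,2) (8,4)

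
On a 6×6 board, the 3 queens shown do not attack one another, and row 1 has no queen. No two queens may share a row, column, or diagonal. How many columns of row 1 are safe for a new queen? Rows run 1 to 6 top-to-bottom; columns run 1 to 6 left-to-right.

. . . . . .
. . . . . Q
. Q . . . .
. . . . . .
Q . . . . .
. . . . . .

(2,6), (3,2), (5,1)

1

(2,6) attacks row 1 at column 6 and diagonals 5.
(3,2) attacks row 1 at column 2 and diagonals 4.
(5,1) attacks row 1 at column 1 and diagonals 5.
Attacked columns: {1, 2, 4, 5, 6}. Safe: {3}.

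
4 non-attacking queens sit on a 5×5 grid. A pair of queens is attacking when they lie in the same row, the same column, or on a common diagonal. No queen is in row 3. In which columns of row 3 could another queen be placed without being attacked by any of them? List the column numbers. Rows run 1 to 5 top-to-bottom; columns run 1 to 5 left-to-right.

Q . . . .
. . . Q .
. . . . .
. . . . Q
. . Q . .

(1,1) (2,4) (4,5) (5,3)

(1,1) attacks row 3 at column 1 and diagonals 3.
(2,4) attacks row 3 at column 4 and diagonals 3, 5.
(4,5) attacks row 3 at column 5 and diagonals 4.
(5,3) attacks row 3 at column 3 and diagonals 1, 5.
Attacked columns: {1, 3, 4, 5}. Safe: {2}.

columns 2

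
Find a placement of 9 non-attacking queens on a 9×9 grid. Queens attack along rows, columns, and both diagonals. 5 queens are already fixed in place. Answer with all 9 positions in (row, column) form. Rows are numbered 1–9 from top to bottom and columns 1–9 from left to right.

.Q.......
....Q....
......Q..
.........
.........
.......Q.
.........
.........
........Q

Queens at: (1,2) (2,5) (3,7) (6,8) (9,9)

(1,2) (2,5) (3,7) (4,1) (5,3) (6,8) (7,6) (8,4) (9,9)

Row 4: attacked by (1,2)→{2,5}; (2,5)→{3,5,7}; (3,7)→{6,7,8}; (6,8)→{6,8}; (9,9)→{4,9}. Safe: 1. Place at column 1.
Row 5: attacked by (1,2)→{2,6}; (2,5)→{2,5,8}; (3,7)→{5,7,9}; (4,1)→{1,2}; (6,8)→{7,8,9}; (9,9)→{5,9}. Safe: 3, 4. Place at column 3.
Row 7: attacked by (1,2)→{2,8}; (2,5)→{5}; (3,7)→{3,7}; (4,1)→{1,4}; (5,3)→{1,3,5}; (6,8)→{7,8,9}; (9,9)→{7,9}. Safe: 6. Place at column 6.
Row 8: attacked by (1,2)→{2,9}; (2,5)→{5}; (3,7)→{2,7}; (4,1)→{1,5}; (5,3)→{3,6}; (6,8)→{6,8}; (7,6)→{5,6,7}; (9,9)→{8,9}. Safe: 4. Place at column 4.
Columns [2, 5, 7, 1, 3, 8, 6, 4, 9], r−c [-1, -3, -4, 3, 2, -2, 1, 4, 0], r+c [3, 7, 10, 5, 8, 14, 13, 12, 18] are all distinct, so no two queens attack.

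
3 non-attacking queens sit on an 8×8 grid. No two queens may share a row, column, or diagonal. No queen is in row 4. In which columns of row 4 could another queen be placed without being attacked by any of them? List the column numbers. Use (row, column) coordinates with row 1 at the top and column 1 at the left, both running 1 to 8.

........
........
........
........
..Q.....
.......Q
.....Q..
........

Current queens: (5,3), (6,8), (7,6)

columns 1, 5, 7

(5,3) attacks row 4 at column 3 and diagonals 2, 4.
(6,8) attacks row 4 at column 8 and diagonals 6.
(7,6) attacks row 4 at column 6 and diagonals 3.
Attacked columns: {2, 3, 4, 6, 8}. Safe: {1, 5, 7}.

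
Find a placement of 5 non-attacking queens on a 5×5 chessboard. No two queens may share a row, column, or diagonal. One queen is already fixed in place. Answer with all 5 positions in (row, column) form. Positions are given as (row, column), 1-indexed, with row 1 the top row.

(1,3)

Row 2: attacked by (1,3)→{2,3,4}. Safe: 1, 5. Place at column 1.
Row 3: attacked by (1,3)→{1,3,5}; (2,1)→{1,2}. Safe: 4. Place at column 4.
Row 4: attacked by (1,3)→{3}; (2,1)→{1,3}; (3,4)→{3,4,5}. Safe: 2. Place at column 2.
Row 5: attacked by (1,3)→{3}; (2,1)→{1,4}; (3,4)→{2,4}; (4,2)→{1,2,3}. Safe: 5. Place at column 5.
Columns [3, 1, 4, 2, 5], r−c [-2, 1, -1, 2, 0], r+c [4, 3, 7, 6, 10] are all distinct, so no two queens attack.

(1,3) (2,1) (3,4) (4,2) (5,5)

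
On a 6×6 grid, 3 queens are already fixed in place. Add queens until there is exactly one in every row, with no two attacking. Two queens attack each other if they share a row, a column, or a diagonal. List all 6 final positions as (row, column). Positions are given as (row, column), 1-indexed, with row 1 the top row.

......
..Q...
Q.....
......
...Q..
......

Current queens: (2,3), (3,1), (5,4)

(1,5) (2,3) (3,1) (4,6) (5,4) (6,2)

Row 1: attacked by (2,3)→{2,3,4}; (3,1)→{1,3}; (5,4)→{4}. Safe: 5, 6. Place at column 5.
Row 4: attacked by (1,5)→{2,5}; (2,3)→{1,3,5}; (3,1)→{1,2}; (5,4)→{3,4,5}. Safe: 6. Place at column 6.
Row 6: attacked by (1,5)→{5}; (2,3)→{3}; (3,1)→{1,4}; (4,6)→{4,6}; (5,4)→{3,4,5}. Safe: 2. Place at column 2.
Columns [5, 3, 1, 6, 4, 2], r−c [-4, -1, 2, -2, 1, 4], r+c [6, 5, 4, 10, 9, 8] are all distinct, so no two queens attack.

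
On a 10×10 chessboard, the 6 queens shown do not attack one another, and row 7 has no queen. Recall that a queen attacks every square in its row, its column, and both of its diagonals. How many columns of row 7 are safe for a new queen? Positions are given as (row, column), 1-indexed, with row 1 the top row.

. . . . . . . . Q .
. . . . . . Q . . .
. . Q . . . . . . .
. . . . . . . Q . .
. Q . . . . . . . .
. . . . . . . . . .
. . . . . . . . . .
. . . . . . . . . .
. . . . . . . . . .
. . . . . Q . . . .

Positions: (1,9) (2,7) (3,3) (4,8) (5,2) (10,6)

2

(1,9) attacks row 7 at column 9 and diagonals 3.
(2,7) attacks row 7 at column 7 and diagonals 2.
(3,3) attacks row 7 at column 3 and diagonals 7.
(4,8) attacks row 7 at column 8 and diagonals 5.
(5,2) attacks row 7 at column 2 and diagonals 4.
(10,6) attacks row 7 at column 6 and diagonals 3, 9.
Attacked columns: {2, 3, 4, 5, 6, 7, 8, 9}. Safe: {1, 10}.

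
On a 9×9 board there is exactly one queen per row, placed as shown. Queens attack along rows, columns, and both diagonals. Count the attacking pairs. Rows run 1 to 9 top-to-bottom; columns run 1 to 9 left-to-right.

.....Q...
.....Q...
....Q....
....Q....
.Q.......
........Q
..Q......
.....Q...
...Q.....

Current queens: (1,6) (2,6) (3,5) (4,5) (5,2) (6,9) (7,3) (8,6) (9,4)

6

Same column: (1,6)–(2,6) (column 6); (1,6)–(8,6) (column 6); (2,6)–(8,6) (column 6); (3,5)–(4,5) (column 5).
Same diagonal: (1,6)–(5,2) (|1−5| = |6−2| = 4); (2,6)–(3,5) (|2−3| = |6−5| = 1).
Total attacking pairs: 6.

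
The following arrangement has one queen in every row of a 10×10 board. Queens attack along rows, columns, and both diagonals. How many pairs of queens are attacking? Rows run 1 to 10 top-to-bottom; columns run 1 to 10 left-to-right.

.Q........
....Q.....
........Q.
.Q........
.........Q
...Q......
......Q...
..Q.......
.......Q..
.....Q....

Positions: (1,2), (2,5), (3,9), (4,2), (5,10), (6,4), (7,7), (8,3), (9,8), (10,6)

2

Same column: (1,2)–(4,2) (column 2).
Same diagonal: (4,2)–(6,4) (|4−6| = |2−4| = 2).
Total attacking pairs: 2.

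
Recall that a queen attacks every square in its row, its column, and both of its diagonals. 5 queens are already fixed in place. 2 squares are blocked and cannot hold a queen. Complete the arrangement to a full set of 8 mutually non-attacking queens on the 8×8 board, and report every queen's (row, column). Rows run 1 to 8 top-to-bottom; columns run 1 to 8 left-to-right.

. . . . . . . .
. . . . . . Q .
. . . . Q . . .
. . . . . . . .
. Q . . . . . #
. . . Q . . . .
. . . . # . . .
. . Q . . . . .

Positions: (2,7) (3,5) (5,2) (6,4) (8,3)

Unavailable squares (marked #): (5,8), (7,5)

Row 1: attacked by (2,7)→{6,7,8}; (3,5)→{3,5,7}; (5,2)→{2,6}; (6,4)→{4}; (8,3)→{3}. Safe: 1. Place at column 1.
Row 4: attacked by (1,1)→{1,4}; (2,7)→{5,7}; (3,5)→{4,5,6}; (5,2)→{1,2,3}; (6,4)→{2,4,6}; (8,3)→{3,7}. Safe: 8. Place at column 8.
Row 7: attacked by (1,1)→{1,7}; (2,7)→{2,7}; (3,5)→{1,5}; (4,8)→{5,8}; (5,2)→{2,4}; (6,4)→{3,4,5}; (8,3)→{2,3,4}. Blocked: 5. Safe: 6. Place at column 6.
Columns [1, 7, 5, 8, 2, 4, 6, 3], r−c [0, -5, -2, -4, 3, 2, 1, 5], r+c [2, 9, 8, 12, 7, 10, 13, 11] are all distinct, so no two queens attack.

(1,1) (2,7) (3,5) (4,8) (5,2) (6,4) (7,6) (8,3)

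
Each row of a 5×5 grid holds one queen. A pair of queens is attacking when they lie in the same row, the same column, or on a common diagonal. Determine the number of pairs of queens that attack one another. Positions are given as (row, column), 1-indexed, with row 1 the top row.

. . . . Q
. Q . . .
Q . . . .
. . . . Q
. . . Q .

3

Same column: (1,5)–(4,5) (column 5).
Same diagonal: (2,2)–(3,1) (|2−3| = |2−1| = 1); (4,5)–(5,4) (|4−5| = |5−4| = 1).
Total attacking pairs: 3.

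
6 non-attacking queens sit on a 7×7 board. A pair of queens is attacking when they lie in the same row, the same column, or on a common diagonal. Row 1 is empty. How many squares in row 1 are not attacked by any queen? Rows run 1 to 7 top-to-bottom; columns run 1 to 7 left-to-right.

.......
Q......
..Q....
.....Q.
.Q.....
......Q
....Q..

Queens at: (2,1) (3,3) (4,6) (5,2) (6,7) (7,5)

(2,1) attacks row 1 at column 1 and diagonals 2.
(3,3) attacks row 1 at column 3 and diagonals 1, 5.
(4,6) attacks row 1 at column 6 and diagonals 3.
(5,2) attacks row 1 at column 2 and diagonals 6.
(6,7) attacks row 1 at column 7 and diagonals 2.
(7,5) attacks row 1 at column 5.
Attacked columns: {1, 2, 3, 5, 6, 7}. Safe: {4}.

1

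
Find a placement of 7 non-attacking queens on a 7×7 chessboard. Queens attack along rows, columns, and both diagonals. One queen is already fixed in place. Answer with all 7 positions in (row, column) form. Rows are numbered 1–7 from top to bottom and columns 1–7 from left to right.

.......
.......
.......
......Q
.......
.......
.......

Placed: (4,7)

(1,2) (2,6) (3,3) (4,7) (5,4) (6,1) (7,5)

Row 1: attacked by (4,7)→{4,7}. Safe: 1, 2, 3, 5, 6. Place at column 2.
Row 2: attacked by (1,2)→{1,2,3}; (4,7)→{5,7}. Safe: 4, 6. Place at column 6.
Row 3: attacked by (1,2)→{2,4}; (2,6)→{5,6,7}; (4,7)→{6,7}. Safe: 1, 3. Place at column 3.
Row 5: attacked by (1,2)→{2,6}; (2,6)→{3,6}; (3,3)→{1,3,5}; (4,7)→{6,7}. Safe: 4. Place at column 4.
Row 6: attacked by (1,2)→{2,7}; (2,6)→{2,6}; (3,3)→{3,6}; (4,7)→{5,7}; (5,4)→{3,4,5}. Safe: 1. Place at column 1.
Row 7: attacked by (1,2)→{2}; (2,6)→{1,6}; (3,3)→{3,7}; (4,7)→{4,7}; (5,4)→{2,4,6}; (6,1)→{1,2}. Safe: 5. Place at column 5.
Columns [2, 6, 3, 7, 4, 1, 5], r−c [-1, -4, 0, -3, 1, 5, 2], r+c [3, 8, 6, 11, 9, 7, 12] are all distinct, so no two queens attack.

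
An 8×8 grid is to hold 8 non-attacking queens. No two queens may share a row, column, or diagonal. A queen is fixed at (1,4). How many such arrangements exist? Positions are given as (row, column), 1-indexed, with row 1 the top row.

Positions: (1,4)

18

Branch on row 2: col 1 → 2; col 2 → 6; col 6 → 3; col 7 → 4; col 8 → 3.
Sum: 2 + 6 + 3 + 4 + 3 = 18.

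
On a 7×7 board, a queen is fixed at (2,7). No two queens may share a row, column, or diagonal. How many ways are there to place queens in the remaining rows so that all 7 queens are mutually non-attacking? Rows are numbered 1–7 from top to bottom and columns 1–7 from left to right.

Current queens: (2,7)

7

Branch on row 1: col 1 → 0; col 2 → 1; col 3 → 2; col 4 → 2; col 5 → 2.
Sum: 0 + 1 + 2 + 2 + 2 = 7.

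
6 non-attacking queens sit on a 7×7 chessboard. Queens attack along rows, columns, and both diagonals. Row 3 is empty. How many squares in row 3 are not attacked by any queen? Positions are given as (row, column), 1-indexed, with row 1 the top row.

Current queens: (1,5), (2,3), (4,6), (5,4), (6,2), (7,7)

(1,5) attacks row 3 at column 5 and diagonals 3, 7.
(2,3) attacks row 3 at column 3 and diagonals 2, 4.
(4,6) attacks row 3 at column 6 and diagonals 5, 7.
(5,4) attacks row 3 at column 4 and diagonals 2, 6.
(6,2) attacks row 3 at column 2 and diagonals 5.
(7,7) attacks row 3 at column 7 and diagonals 3.
Attacked columns: {2, 3, 4, 5, 6, 7}. Safe: {1}.

1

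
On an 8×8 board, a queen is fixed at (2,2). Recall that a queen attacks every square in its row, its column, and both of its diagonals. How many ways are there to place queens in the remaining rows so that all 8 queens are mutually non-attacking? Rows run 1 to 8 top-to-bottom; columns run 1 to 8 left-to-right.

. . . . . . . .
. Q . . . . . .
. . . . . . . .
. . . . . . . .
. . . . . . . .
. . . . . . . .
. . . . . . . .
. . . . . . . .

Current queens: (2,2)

16

Branch on row 1: col 4 → 6; col 5 → 4; col 6 → 2; col 7 → 2; col 8 → 2.
Sum: 6 + 4 + 2 + 2 + 2 = 16.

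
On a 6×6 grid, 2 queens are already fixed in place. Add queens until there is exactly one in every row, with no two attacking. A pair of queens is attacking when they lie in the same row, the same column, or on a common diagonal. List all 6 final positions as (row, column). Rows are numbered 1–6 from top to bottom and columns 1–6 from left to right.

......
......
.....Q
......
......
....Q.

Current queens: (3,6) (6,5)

(1,2) (2,4) (3,6) (4,1) (5,3) (6,5)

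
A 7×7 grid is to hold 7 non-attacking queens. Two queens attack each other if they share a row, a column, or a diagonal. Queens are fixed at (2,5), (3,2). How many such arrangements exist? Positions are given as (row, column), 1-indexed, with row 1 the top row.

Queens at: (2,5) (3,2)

1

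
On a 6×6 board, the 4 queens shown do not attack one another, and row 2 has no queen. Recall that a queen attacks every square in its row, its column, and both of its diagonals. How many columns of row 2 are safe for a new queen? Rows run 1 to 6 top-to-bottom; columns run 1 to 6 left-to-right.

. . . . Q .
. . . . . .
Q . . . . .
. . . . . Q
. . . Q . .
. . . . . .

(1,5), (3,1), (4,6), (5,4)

(1,5) attacks row 2 at column 5 and diagonals 4, 6.
(3,1) attacks row 2 at column 1 and diagonals 2.
(4,6) attacks row 2 at column 6 and diagonals 4.
(5,4) attacks row 2 at column 4 and diagonals 1.
Attacked columns: {1, 2, 4, 5, 6}. Safe: {3}.

1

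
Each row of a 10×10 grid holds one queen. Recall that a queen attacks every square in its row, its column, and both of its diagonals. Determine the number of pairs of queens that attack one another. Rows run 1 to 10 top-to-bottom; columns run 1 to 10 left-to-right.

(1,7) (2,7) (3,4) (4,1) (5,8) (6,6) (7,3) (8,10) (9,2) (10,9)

1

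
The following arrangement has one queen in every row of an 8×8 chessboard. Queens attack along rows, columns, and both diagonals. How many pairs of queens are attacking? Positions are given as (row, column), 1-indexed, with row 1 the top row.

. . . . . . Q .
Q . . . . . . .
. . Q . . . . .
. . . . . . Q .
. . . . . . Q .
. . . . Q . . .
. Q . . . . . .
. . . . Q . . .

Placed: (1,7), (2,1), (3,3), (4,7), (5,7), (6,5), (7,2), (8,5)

6

Same column: (1,7)–(4,7) (column 7); (1,7)–(5,7) (column 7); (4,7)–(5,7) (column 7); (6,5)–(8,5) (column 5).
Same diagonal: (2,1)–(6,5) (|2−6| = |1−5| = 4); (4,7)–(6,5) (|4−6| = |7−5| = 2).
Total attacking pairs: 6.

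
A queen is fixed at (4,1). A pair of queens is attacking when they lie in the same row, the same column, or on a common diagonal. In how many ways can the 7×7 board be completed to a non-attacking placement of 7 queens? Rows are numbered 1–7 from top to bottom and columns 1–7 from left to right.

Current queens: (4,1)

6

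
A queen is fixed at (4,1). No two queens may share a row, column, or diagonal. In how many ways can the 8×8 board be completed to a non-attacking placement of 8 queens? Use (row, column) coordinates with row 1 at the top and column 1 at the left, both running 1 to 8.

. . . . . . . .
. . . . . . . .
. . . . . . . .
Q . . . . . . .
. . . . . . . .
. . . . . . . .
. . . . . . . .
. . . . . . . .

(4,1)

Branch on row 1: col 2 → 2; col 3 → 4; col 5 → 5; col 6 → 4; col 7 → 2; col 8 → 1.
Sum: 2 + 4 + 5 + 4 + 2 + 1 = 18.

18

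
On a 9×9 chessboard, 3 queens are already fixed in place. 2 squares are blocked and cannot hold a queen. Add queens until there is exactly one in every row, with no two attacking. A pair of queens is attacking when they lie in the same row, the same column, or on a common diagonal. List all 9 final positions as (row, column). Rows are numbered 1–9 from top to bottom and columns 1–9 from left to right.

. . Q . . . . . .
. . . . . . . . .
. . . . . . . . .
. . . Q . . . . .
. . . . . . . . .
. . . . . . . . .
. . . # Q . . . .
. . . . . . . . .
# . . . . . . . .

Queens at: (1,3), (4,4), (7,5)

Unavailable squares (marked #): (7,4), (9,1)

(1,3) (2,8) (3,2) (4,4) (5,9) (6,7) (7,5) (8,1) (9,6)

Row 2: attacked by (1,3)→{2,3,4}; (4,4)→{2,4,6}; (7,5)→{5}. Safe: 1, 7, 8, 9. Place at column 8.
Row 3: attacked by (1,3)→{1,3,5}; (2,8)→{7,8,9}; (4,4)→{3,4,5}; (7,5)→{1,5,9}. Safe: 2, 6. Place at column 2.
Row 5: attacked by (1,3)→{3,7}; (2,8)→{5,8}; (3,2)→{2,4}; (4,4)→{3,4,5}; (7,5)→{3,5,7}. Safe: 1, 6, 9. Place at column 9.
Row 6: attacked by (1,3)→{3,8}; (2,8)→{4,8}; (3,2)→{2,5}; (4,4)→{2,4,6}; (5,9)→{8,9}; (7,5)→{4,5,6}. Safe: 1, 7. Place at column 7.
Row 8: attacked by (1,3)→{3}; (2,8)→{2,8}; (3,2)→{2,7}; (4,4)→{4,8}; (5,9)→{6,9}; (6,7)→{5,7,9}; (7,5)→{4,5,6}. Safe: 1. Place at column 1.
Row 9: attacked by (1,3)→{3}; (2,8)→{1,8}; (3,2)→{2,8}; (4,4)→{4,9}; (5,9)→{5,9}; (6,7)→{4,7}; (7,5)→{3,5,7}; (8,1)→{1,2}. Blocked: 1. Safe: 6. Place at column 6.
Columns [3, 8, 2, 4, 9, 7, 5, 1, 6], r−c [-2, -6, 1, 0, -4, -1, 2, 7, 3], r+c [4, 10, 5, 8, 14, 13, 12, 9, 15] are all distinct, so no two queens attack.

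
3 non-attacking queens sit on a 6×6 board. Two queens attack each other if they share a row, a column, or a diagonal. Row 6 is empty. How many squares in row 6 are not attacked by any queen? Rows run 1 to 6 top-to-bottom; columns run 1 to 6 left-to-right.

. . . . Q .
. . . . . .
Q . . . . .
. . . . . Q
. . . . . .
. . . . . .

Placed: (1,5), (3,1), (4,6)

2

(1,5) attacks row 6 at column 5.
(3,1) attacks row 6 at column 1 and diagonals 4.
(4,6) attacks row 6 at column 6 and diagonals 4.
Attacked columns: {1, 4, 5, 6}. Safe: {2, 3}.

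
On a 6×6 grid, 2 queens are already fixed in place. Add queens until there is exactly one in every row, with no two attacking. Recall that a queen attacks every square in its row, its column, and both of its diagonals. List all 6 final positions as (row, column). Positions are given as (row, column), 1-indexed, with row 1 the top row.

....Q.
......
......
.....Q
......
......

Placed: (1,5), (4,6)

Row 2: attacked by (1,5)→{4,5,6}; (4,6)→{4,6}. Safe: 1, 2, 3. Place at column 3.
Row 3: attacked by (1,5)→{3,5}; (2,3)→{2,3,4}; (4,6)→{5,6}. Safe: 1. Place at column 1.
Row 5: attacked by (1,5)→{1,5}; (2,3)→{3,6}; (3,1)→{1,3}; (4,6)→{5,6}. Safe: 2, 4. Place at column 4.
Row 6: attacked by (1,5)→{5}; (2,3)→{3}; (3,1)→{1,4}; (4,6)→{4,6}; (5,4)→{3,4,5}. Safe: 2. Place at column 2.
Columns [5, 3, 1, 6, 4, 2], r−c [-4, -1, 2, -2, 1, 4], r+c [6, 5, 4, 10, 9, 8] are all distinct, so no two queens attack.

(1,5) (2,3) (3,1) (4,6) (5,4) (6,2)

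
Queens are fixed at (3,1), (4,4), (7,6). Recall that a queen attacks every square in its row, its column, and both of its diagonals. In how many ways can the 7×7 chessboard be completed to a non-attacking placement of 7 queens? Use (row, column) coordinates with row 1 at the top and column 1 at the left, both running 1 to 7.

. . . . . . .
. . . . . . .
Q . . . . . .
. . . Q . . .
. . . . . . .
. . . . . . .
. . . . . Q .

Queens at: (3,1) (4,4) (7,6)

1

Branch on row 1: col 2 → 1; col 5 → 0.
Sum: 1 + 0 = 1.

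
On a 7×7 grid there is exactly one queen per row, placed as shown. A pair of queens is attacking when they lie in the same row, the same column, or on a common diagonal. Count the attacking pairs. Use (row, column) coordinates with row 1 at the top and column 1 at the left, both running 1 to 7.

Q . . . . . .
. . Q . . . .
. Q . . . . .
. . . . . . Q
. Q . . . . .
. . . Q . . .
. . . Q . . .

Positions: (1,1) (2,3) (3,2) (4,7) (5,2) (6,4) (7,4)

5

Same column: (3,2)–(5,2) (column 2); (6,4)–(7,4) (column 4).
Same diagonal: (2,3)–(3,2) (|2−3| = |3−2| = 1); (4,7)–(7,4) (|4−7| = |7−4| = 3); (5,2)–(7,4) (|5−7| = |2−4| = 2).
Total attacking pairs: 5.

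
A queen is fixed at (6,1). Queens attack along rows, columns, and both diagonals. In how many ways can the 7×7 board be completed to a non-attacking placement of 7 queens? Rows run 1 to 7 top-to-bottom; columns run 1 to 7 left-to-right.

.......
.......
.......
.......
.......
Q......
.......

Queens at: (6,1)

Branch on row 1: col 2 → 1; col 3 → 1; col 4 → 2; col 5 → 2; col 7 → 1.
Sum: 1 + 1 + 2 + 2 + 1 = 7.

7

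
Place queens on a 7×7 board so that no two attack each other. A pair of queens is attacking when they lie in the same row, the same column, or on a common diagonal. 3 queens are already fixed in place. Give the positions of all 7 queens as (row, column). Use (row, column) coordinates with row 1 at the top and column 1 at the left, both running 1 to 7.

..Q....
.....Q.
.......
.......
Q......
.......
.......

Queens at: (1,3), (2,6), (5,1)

(1,3) (2,6) (3,2) (4,5) (5,1) (6,4) (7,7)

Row 3: attacked by (1,3)→{1,3,5}; (2,6)→{5,6,7}; (5,1)→{1,3}. Safe: 2, 4. Place at column 2.
Row 4: attacked by (1,3)→{3,6}; (2,6)→{4,6}; (3,2)→{1,2,3}; (5,1)→{1,2}. Safe: 5, 7. Place at column 5.
Row 6: attacked by (1,3)→{3}; (2,6)→{2,6}; (3,2)→{2,5}; (4,5)→{3,5,7}; (5,1)→{1,2}. Safe: 4. Place at column 4.
Row 7: attacked by (1,3)→{3}; (2,6)→{1,6}; (3,2)→{2,6}; (4,5)→{2,5}; (5,1)→{1,3}; (6,4)→{3,4,5}. Safe: 7. Place at column 7.
Columns [3, 6, 2, 5, 1, 4, 7], r−c [-2, -4, 1, -1, 4, 2, 0], r+c [4, 8, 5, 9, 6, 10, 14] are all distinct, so no two queens attack.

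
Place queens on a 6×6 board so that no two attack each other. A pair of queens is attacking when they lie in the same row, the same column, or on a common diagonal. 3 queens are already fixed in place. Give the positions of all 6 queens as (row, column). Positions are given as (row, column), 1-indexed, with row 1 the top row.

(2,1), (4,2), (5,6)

Row 1: attacked by (2,1)→{1,2}; (4,2)→{2,5}; (5,6)→{2,6}. Safe: 3, 4. Place at column 4.
Row 3: attacked by (1,4)→{2,4,6}; (2,1)→{1,2}; (4,2)→{1,2,3}; (5,6)→{4,6}. Safe: 5. Place at column 5.
Row 6: attacked by (1,4)→{4}; (2,1)→{1,5}; (3,5)→{2,5}; (4,2)→{2,4}; (5,6)→{5,6}. Safe: 3. Place at column 3.
Columns [4, 1, 5, 2, 6, 3], r−c [-3, 1, -2, 2, -1, 3], r+c [5, 3, 8, 6, 11, 9] are all distinct, so no two queens attack.

(1,4) (2,1) (3,5) (4,2) (5,6) (6,3)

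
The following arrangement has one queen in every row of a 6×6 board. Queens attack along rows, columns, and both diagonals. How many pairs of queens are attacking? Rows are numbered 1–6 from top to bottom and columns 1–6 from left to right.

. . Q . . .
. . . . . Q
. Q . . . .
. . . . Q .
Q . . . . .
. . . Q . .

0

All columns are distinct and no two queens satisfy |Δrow| = |Δcol|, so no pair attacks.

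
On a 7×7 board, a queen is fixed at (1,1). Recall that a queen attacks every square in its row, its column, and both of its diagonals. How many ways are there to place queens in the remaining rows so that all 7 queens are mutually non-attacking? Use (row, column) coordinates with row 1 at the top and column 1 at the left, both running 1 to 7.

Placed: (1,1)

4

Branch on row 2: col 3 → 1; col 4 → 1; col 5 → 1; col 6 → 1; col 7 → 0.
Sum: 1 + 1 + 1 + 1 + 0 = 4.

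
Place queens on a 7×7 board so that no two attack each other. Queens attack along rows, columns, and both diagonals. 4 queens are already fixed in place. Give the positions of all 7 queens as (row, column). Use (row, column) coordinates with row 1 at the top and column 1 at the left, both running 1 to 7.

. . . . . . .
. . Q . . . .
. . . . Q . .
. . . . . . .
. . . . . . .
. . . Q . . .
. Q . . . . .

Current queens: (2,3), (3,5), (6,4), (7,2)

(1,6) (2,3) (3,5) (4,7) (5,1) (6,4) (7,2)

Row 1: attacked by (2,3)→{2,3,4}; (3,5)→{3,5,7}; (6,4)→{4}; (7,2)→{2}. Safe: 1, 6. Place at column 6.
Row 4: attacked by (1,6)→{3,6}; (2,3)→{1,3,5}; (3,5)→{4,5,6}; (6,4)→{2,4,6}; (7,2)→{2,5}. Safe: 7. Place at column 7.
Row 5: attacked by (1,6)→{2,6}; (2,3)→{3,6}; (3,5)→{3,5,7}; (4,7)→{6,7}; (6,4)→{3,4,5}; (7,2)→{2,4}. Safe: 1. Place at column 1.
Columns [6, 3, 5, 7, 1, 4, 2], r−c [-5, -1, -2, -3, 4, 2, 5], r+c [7, 5, 8, 11, 6, 10, 9] are all distinct, so no two queens attack.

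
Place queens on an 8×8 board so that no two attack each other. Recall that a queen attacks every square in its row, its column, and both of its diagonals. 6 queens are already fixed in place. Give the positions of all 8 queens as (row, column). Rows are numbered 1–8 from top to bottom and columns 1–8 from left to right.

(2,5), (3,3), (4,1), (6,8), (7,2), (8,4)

(1,7) (2,5) (3,3) (4,1) (5,6) (6,8) (7,2) (8,4)

Row 1: attacked by (2,5)→{4,5,6}; (3,3)→{1,3,5}; (4,1)→{1,4}; (6,8)→{3,8}; (7,2)→{2,8}; (8,4)→{4}. Safe: 7. Place at column 7.
Row 5: attacked by (1,7)→{3,7}; (2,5)→{2,5,8}; (3,3)→{1,3,5}; (4,1)→{1,2}; (6,8)→{7,8}; (7,2)→{2,4}; (8,4)→{1,4,7}. Safe: 6. Place at column 6.
Columns [7, 5, 3, 1, 6, 8, 2, 4], r−c [-6, -3, 0, 3, -1, -2, 5, 4], r+c [8, 7, 6, 5, 11, 14, 9, 12] are all distinct, so no two queens attack.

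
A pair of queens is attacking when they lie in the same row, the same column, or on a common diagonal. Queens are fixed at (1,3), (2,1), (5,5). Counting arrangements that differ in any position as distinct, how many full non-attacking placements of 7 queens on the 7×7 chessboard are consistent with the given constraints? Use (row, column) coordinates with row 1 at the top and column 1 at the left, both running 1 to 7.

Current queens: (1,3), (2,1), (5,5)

Branch on row 3: col 4 → 0; col 6 → 1.
Sum: 0 + 1 = 1.

1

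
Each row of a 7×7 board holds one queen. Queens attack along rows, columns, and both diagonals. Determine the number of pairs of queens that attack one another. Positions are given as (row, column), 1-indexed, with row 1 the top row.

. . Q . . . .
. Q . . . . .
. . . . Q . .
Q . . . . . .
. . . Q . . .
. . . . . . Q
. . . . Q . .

Same column: (3,5)–(7,5) (column 5).
Same diagonal: (1,3)–(2,2) (|1−2| = |3−2| = 1); (1,3)–(3,5) (|1−3| = |3−5| = 2).
Total attacking pairs: 3.

3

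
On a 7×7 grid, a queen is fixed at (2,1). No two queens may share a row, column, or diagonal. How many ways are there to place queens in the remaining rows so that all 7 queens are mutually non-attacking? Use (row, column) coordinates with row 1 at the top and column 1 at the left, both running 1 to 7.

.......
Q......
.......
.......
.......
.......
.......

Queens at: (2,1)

Branch on row 1: col 3 → 2; col 4 → 2; col 5 → 2; col 6 → 1; col 7 → 0.
Sum: 2 + 2 + 2 + 1 + 0 = 7.

7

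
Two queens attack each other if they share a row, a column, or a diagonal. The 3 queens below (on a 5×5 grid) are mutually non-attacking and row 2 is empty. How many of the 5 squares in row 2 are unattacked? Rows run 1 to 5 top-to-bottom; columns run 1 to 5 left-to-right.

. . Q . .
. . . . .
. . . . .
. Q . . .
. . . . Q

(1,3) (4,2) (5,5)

(1,3) attacks row 2 at column 3 and diagonals 2, 4.
(4,2) attacks row 2 at column 2 and diagonals 4.
(5,5) attacks row 2 at column 5 and diagonals 2.
Attacked columns: {2, 3, 4, 5}. Safe: {1}.

1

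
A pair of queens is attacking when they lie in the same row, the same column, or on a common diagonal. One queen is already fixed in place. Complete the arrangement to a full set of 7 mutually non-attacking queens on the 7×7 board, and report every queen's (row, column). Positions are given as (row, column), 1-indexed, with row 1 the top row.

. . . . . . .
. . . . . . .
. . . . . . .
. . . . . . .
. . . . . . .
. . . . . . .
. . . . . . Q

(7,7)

(1,5) (2,3) (3,1) (4,6) (5,4) (6,2) (7,7)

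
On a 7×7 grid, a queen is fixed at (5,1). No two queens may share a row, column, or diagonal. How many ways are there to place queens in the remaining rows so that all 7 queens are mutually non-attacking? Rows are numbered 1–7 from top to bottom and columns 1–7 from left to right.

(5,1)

6

Branch on row 1: col 2 → 2; col 3 → 1; col 4 → 0; col 6 → 2; col 7 → 1.
Sum: 2 + 1 + 0 + 2 + 1 = 6.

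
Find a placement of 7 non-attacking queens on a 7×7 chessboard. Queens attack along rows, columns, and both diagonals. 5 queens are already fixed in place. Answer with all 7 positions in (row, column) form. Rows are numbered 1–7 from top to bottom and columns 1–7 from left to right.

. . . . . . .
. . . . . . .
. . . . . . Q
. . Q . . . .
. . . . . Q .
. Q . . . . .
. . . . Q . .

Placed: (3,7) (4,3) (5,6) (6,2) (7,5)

Row 1: attacked by (3,7)→{5,7}; (4,3)→{3,6}; (5,6)→{2,6}; (6,2)→{2,7}; (7,5)→{5}. Safe: 1, 4. Place at column 1.
Row 2: attacked by (1,1)→{1,2}; (3,7)→{6,7}; (4,3)→{1,3,5}; (5,6)→{3,6}; (6,2)→{2,6}; (7,5)→{5}. Safe: 4. Place at column 4.
Columns [1, 4, 7, 3, 6, 2, 5], r−c [0, -2, -4, 1, -1, 4, 2], r+c [2, 6, 10, 7, 11, 8, 12] are all distinct, so no two queens attack.

(1,1) (2,4) (3,7) (4,3) (5,6) (6,2) (7,5)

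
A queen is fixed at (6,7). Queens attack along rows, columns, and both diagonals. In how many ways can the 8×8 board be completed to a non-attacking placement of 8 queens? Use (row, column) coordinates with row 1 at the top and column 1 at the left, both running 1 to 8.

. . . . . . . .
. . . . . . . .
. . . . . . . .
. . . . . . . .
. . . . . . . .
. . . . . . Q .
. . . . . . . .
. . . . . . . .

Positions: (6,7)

Branch on row 1: col 1 → 1; col 3 → 4; col 4 → 3; col 5 → 3; col 6 → 2; col 8 → 1.
Sum: 1 + 4 + 3 + 3 + 2 + 1 = 14.

14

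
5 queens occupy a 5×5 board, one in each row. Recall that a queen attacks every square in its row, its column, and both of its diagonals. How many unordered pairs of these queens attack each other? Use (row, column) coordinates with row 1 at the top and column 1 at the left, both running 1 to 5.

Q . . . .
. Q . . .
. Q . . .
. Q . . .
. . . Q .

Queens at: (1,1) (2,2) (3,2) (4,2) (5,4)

5

Same column: (2,2)–(3,2) (column 2); (2,2)–(4,2) (column 2); (3,2)–(4,2) (column 2).
Same diagonal: (1,1)–(2,2) (|1−2| = |1−2| = 1); (3,2)–(5,4) (|3−5| = |2−4| = 2).
Total attacking pairs: 5.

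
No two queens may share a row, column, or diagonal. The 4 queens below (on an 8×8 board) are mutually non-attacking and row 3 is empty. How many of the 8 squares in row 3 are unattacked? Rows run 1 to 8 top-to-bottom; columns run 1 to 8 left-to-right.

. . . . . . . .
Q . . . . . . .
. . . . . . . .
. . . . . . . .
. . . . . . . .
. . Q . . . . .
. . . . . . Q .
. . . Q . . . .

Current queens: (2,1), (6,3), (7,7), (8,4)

(2,1) attacks row 3 at column 1 and diagonals 2.
(6,3) attacks row 3 at column 3 and diagonals 6.
(7,7) attacks row 3 at column 7 and diagonals 3.
(8,4) attacks row 3 at column 4.
Attacked columns: {1, 2, 3, 4, 6, 7}. Safe: {5, 8}.

2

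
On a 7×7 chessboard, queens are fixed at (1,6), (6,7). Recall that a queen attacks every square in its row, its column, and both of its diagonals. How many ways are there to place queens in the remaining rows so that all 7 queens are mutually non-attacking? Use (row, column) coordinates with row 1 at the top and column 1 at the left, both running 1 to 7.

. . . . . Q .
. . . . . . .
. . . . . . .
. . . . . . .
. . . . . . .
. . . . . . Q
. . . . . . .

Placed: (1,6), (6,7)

1

Branch on row 2: col 1 → 0; col 2 → 1; col 4 → 0.
Sum: 0 + 1 + 0 = 1.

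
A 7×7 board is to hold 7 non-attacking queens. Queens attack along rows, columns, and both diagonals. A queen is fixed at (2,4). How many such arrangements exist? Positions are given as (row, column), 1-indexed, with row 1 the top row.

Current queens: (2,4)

6

Branch on row 1: col 1 → 1; col 2 → 2; col 6 → 2; col 7 → 1.
Sum: 1 + 2 + 2 + 1 = 6.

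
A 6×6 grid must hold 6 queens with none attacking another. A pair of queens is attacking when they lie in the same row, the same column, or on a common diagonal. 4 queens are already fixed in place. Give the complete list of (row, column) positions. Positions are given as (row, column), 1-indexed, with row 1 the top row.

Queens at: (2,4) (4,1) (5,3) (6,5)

(1,2) (2,4) (3,6) (4,1) (5,3) (6,5)

Row 1: attacked by (2,4)→{3,4,5}; (4,1)→{1,4}; (5,3)→{3}; (6,5)→{5}. Safe: 2, 6. Place at column 2.
Row 3: attacked by (1,2)→{2,4}; (2,4)→{3,4,5}; (4,1)→{1,2}; (5,3)→{1,3,5}; (6,5)→{2,5}. Safe: 6. Place at column 6.
Columns [2, 4, 6, 1, 3, 5], r−c [-1, -2, -3, 3, 2, 1], r+c [3, 6, 9, 5, 8, 11] are all distinct, so no two queens attack.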